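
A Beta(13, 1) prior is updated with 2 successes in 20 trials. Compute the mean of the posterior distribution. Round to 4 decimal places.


After update: Beta(15, 19)
Mean = 15 / (15 + 19) = 15 / 34
= 0.4412

0.4412


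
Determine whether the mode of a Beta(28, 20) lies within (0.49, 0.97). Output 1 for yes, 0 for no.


First find the mode: (a-1)/(a+b-2) = 0.587
Is 0.587 in (0.49, 0.97)? 1

1


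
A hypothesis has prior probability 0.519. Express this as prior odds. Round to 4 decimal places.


Odds = P(H) / P(not H) = 0.519 / 0.481
= 1.079

1.079


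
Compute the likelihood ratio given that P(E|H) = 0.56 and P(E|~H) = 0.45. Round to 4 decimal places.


LR = P(E|H) / P(E|~H)
= 0.56 / 0.45 = 1.2444

1.2444


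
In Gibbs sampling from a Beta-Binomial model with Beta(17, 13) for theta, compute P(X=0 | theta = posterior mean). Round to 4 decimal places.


Posterior mean = alpha/(alpha+beta) = 17/30 = 0.5667
P(X=0|theta=mean) = 1 - theta = 0.4333

0.4333


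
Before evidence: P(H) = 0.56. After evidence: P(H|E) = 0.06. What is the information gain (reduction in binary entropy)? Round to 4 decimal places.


Prior entropy = 0.9896
Posterior entropy = 0.3274
Information gain = 0.9896 - 0.3274 = 0.6621

0.6621


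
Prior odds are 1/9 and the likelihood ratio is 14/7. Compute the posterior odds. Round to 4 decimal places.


Posterior odds = prior odds * likelihood ratio
= (1/9) * (14/7)
= 14 / 63
= 0.2222

0.2222


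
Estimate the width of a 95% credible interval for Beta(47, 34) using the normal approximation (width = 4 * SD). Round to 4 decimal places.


For Beta(a,b): Var = ab/((a+b)^2(a+b+1))
Var = 0.003, SD = 0.0545
Approximate 95% CI width = 4 * 0.0545 = 0.218

0.218


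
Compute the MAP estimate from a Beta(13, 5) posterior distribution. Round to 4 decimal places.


MAP = mode of Beta distribution
= (alpha - 1)/(alpha + beta - 2)
= (13-1)/(13+5-2)
= 12/16 = 0.75

0.75


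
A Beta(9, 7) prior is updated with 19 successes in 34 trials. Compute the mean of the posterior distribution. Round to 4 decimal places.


After update: Beta(28, 22)
Mean = 28 / (28 + 22) = 28 / 50
= 0.56

0.56


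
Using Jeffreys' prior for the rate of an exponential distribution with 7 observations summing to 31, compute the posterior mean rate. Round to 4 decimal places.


Jeffreys' prior leads to posterior Gamma(7, 31).
Mean = 7/31 = 0.2258

0.2258


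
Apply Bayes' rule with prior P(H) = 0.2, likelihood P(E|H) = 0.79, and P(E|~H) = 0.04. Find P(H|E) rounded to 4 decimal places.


Step 1: Compute marginal P(E) = P(E|H)P(H) + P(E|~H)P(~H)
= 0.79*0.2 + 0.04*0.8 = 0.19
Step 2: P(H|E) = P(E|H)P(H)/P(E) = 0.158/0.19
= 0.8316

0.8316


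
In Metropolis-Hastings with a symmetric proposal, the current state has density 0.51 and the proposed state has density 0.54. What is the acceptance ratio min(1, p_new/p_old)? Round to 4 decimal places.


Ratio = p_new / p_old = 0.54 / 0.51 = 1.0588
Acceptance = min(1, 1.0588) = 1.0

1.0


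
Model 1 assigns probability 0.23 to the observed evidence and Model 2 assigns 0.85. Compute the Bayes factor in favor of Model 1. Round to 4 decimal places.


BF = P(data|M1) / P(data|M2)
= 0.23 / 0.85 = 0.2706

0.2706


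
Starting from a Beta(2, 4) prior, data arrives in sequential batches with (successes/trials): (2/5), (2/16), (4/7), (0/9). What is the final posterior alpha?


In sequential Bayesian updating, we sum all successes.
Total successes = 8
Final alpha = 2 + 8 = 10

10


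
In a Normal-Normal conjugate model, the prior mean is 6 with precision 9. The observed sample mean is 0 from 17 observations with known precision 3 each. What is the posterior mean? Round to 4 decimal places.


Posterior precision = tau0 + n*tau = 9 + 17*3 = 60
Posterior mean = (tau0*mu0 + n*tau*xbar) / posterior_precision
= (9*6 + 17*3*0) / 60
= 54 / 60 = 0.9

0.9


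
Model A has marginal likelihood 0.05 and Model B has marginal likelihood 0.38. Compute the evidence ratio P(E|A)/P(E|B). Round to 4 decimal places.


Evidence ratio = P(E|A) / P(E|B)
= 0.05 / 0.38
= 0.1316

0.1316


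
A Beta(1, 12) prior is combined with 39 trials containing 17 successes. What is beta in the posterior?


In conjugate updating:
beta_posterior = beta_prior + (n - k)
= 12 + (39 - 17)
= 12 + 22 = 34

34


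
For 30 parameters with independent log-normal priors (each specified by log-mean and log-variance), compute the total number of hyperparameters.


A log-normal prior has 2 hyperparameters per parameter.
Total = 30 * 2 = 60

60


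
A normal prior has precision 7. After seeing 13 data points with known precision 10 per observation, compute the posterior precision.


In the conjugate normal model, precisions add:
tau_posterior = tau_prior + n * tau_data
= 7 + 13*10 = 137

137


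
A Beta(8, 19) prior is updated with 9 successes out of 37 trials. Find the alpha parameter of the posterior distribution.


In the Beta-Binomial conjugate update:
alpha_post = alpha_prior + successes
= 8 + 9
= 17

17


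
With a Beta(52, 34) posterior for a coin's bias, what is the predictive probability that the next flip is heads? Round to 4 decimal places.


The predictive probability equals the posterior mean.
P(next = heads) = alpha / (alpha + beta)
= 52 / 86 = 0.6047

0.6047


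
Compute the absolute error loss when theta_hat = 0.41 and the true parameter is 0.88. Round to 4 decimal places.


L = |theta_hat - theta_true|
= |0.41 - 0.88| = 0.47

0.47


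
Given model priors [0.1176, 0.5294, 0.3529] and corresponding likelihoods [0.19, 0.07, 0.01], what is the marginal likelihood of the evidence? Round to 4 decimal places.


P(E) = sum_i P(M_i) P(E|M_i)
= 0.0223 + 0.0371 + 0.0035
= 0.0629

0.0629


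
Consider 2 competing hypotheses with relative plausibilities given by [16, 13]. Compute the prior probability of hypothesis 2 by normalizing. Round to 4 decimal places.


Sum of weights = 16 + 13 = 29
Normalized prior for H2 = 13 / 29
= 0.4483

0.4483


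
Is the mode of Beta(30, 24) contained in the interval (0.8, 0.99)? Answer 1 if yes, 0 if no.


Mode = (a-1)/(a+b-2) = 29/52 = 0.5577
Interval: (0.8, 0.99)
Contains mode? 0

0


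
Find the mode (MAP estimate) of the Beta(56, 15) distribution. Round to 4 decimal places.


For Beta(a,b) with a,b > 1:
Mode = (a-1)/(a+b-2) = (56-1)/(71-2)
= 55/69 = 0.7971

0.7971


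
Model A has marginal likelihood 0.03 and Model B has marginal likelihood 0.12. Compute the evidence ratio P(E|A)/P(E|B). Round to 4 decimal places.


Evidence ratio = P(E|A) / P(E|B)
= 0.03 / 0.12
= 0.25

0.25


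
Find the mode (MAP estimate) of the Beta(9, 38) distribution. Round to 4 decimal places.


For Beta(a,b) with a,b > 1:
Mode = (a-1)/(a+b-2) = (9-1)/(47-2)
= 8/45 = 0.1778

0.1778


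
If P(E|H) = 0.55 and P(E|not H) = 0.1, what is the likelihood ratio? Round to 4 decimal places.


Likelihood ratio = P(E|H) / P(E|not H)
= 0.55 / 0.1
= 5.5

5.5


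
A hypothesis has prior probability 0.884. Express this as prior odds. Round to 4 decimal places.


Odds = P(H) / P(not H) = 0.884 / 0.116
= 7.6207

7.6207


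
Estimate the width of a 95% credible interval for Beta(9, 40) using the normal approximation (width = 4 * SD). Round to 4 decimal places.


For Beta(a,b): Var = ab/((a+b)^2(a+b+1))
Var = 0.003, SD = 0.0548
Approximate 95% CI width = 4 * 0.0548 = 0.219

0.219


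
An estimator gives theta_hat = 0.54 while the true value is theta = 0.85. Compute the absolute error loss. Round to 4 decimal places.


The absolute error loss is |theta_hat - theta|
= |0.54 - 0.85|
= 0.31

0.31


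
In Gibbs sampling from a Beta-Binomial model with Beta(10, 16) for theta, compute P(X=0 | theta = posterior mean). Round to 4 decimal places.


Posterior mean = alpha/(alpha+beta) = 10/26 = 0.3846
P(X=0|theta=mean) = 1 - theta = 0.6154

0.6154


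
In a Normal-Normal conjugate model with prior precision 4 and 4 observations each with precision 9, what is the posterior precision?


Posterior precision = prior precision + n * observation precision
= 4 + 4 * 9
= 4 + 36 = 40

40


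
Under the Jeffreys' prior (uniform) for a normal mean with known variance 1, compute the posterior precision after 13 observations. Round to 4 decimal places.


Prior precision = 0 (flat prior).
Post. prec. = 0 + n/var = 13/1 = 13.0

13.0


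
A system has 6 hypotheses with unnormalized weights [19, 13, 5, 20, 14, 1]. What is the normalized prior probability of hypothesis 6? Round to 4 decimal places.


The normalized prior is the weight divided by the total.
Total weight = 72
P(H6) = 1 / 72 = 0.0139

0.0139


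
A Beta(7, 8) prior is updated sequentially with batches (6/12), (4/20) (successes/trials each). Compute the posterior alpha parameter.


Sequential conjugate updating is equivalent to a single batch update.
Total successes across all batches = 10
alpha_posterior = alpha_prior + total_successes = 7 + 10
= 17

17


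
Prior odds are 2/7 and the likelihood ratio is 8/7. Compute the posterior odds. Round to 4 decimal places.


Posterior odds = prior odds * likelihood ratio
= (2/7) * (8/7)
= 16 / 49
= 0.3265

0.3265


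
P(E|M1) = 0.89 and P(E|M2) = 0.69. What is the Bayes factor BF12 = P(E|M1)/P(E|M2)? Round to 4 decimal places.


Bayes factor BF12 = P(E|M1) / P(E|M2)
= 0.89 / 0.69
= 1.2899

1.2899


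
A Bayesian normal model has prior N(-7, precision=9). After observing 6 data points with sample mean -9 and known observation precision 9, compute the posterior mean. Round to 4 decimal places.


Posterior mean = (prior_precision * prior_mean + n * data_precision * data_mean) / (prior_precision + n * data_precision)
Numerator = 9*-7 + 6*9*-9 = -549
Denominator = 9 + 6*9 = 63
Posterior mean = -8.7143

-8.7143


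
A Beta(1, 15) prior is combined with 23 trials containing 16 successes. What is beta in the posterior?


In conjugate updating:
beta_posterior = beta_prior + (n - k)
= 15 + (23 - 16)
= 15 + 7 = 22

22


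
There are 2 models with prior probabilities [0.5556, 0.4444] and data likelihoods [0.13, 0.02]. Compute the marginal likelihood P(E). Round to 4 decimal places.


P(E) = sum over models of P(M_i) * P(E|M_i)
= 0.5556*0.13 + 0.4444*0.02
= 0.0811

0.0811


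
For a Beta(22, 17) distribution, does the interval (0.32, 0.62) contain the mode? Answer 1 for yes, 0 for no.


Mode of Beta(a,b) = (a-1)/(a+b-2)
= (22-1)/(22+17-2) = 0.5676
Check: 0.32 <= 0.5676 <= 0.62?
Result: 1

1


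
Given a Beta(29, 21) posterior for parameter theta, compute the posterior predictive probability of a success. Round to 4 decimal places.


For a Beta-Bernoulli model, the predictive probability is the mean:
P(success) = 29/(29+21) = 29/50 = 0.58

0.58


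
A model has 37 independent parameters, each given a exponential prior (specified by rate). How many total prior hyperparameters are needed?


Each exponential prior needs 1 hyperparameter (rate).
Total = 1 * 37 = 37

37


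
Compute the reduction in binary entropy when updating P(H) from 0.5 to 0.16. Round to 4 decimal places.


H_before = -p*log2(p) - (1-p)*log2(1-p) for p=0.5: 1.0
H_after for p=0.16: 0.6343
Reduction = 1.0 - 0.6343 = 0.3657

0.3657


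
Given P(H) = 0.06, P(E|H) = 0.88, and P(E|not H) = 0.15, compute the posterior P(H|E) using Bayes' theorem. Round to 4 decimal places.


By Bayes' theorem: P(H|E) = P(E|H)*P(H) / P(E)
P(E) = P(E|H)*P(H) + P(E|not H)*P(not H)
P(E) = 0.88*0.06 + 0.15*0.94 = 0.1938
P(H|E) = 0.88*0.06 / 0.1938 = 0.2724

0.2724


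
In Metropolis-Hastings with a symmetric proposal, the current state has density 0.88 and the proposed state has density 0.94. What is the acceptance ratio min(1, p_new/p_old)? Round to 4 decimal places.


Ratio = p_new / p_old = 0.94 / 0.88 = 1.0682
Acceptance = min(1, 1.0682) = 1.0

1.0


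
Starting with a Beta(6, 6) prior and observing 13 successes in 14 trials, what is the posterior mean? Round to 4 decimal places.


Posterior parameters: alpha = 6 + 13 = 19
beta = 6 + 1 = 7
Posterior mean = alpha / (alpha + beta) = 19 / 26
= 0.7308

0.7308


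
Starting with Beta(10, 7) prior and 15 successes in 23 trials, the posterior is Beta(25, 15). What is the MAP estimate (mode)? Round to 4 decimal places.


The mode of Beta(a, b) when a > 1 and b > 1 is (a-1)/(a+b-2)
= (25 - 1) / (25 + 15 - 2)
= 24 / 38
= 0.6316

0.6316


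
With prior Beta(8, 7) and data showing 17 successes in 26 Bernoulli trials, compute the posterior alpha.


Conjugate update: alpha_posterior = alpha_prior + k
= 8 + 17 = 25

25


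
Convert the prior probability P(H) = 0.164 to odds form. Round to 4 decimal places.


P(not H) = 1 - 0.164 = 0.836
Odds = 0.164 / 0.836 = 0.1962

0.1962


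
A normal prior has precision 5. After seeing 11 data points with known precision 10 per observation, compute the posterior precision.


In the conjugate normal model, precisions add:
tau_posterior = tau_prior + n * tau_data
= 5 + 11*10 = 115

115


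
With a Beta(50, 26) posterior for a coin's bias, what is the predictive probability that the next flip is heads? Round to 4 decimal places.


The predictive probability equals the posterior mean.
P(next = heads) = alpha / (alpha + beta)
= 50 / 76 = 0.6579

0.6579


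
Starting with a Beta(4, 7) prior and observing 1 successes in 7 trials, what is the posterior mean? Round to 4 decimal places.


Posterior parameters: alpha = 4 + 1 = 5
beta = 7 + 6 = 13
Posterior mean = alpha / (alpha + beta) = 5 / 18
= 0.2778

0.2778


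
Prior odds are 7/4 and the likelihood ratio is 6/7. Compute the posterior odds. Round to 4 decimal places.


Posterior odds = prior odds * likelihood ratio
= (7/4) * (6/7)
= 42 / 28
= 1.5

1.5


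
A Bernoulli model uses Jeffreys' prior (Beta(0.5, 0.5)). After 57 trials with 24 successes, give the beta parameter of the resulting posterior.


Posterior = Beta(prior_alpha + successes, prior_beta + failures)
= Beta(0.5 + 24, 0.5 + 33)
Posterior beta = 0.5 + (n - k) = 0.5 + 33 = 33.5

33.5


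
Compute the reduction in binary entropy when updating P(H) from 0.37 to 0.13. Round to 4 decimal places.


H_before = -p*log2(p) - (1-p)*log2(1-p) for p=0.37: 0.9507
H_after for p=0.13: 0.5574
Reduction = 0.9507 - 0.5574 = 0.3932

0.3932


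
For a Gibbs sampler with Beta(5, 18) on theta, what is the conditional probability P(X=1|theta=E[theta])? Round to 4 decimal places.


E[theta] = 5/(5+18) = 0.2174
P(X=1|theta) = theta = 0.2174

0.2174


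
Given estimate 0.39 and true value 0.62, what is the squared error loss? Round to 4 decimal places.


Squared error = (estimate - true)^2
Difference = -0.23
Loss = -0.23^2 = 0.0529

0.0529


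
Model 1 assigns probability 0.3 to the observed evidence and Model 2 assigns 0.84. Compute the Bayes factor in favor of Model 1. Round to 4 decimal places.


BF = P(data|M1) / P(data|M2)
= 0.3 / 0.84 = 0.3571

0.3571


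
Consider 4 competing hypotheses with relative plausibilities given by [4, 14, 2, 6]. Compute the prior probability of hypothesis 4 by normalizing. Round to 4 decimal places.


Sum of weights = 4 + 14 + 2 + 6 = 26
Normalized prior for H4 = 6 / 26
= 0.2308

0.2308


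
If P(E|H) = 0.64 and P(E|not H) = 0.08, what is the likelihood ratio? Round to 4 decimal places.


Likelihood ratio = P(E|H) / P(E|not H)
= 0.64 / 0.08
= 8.0

8.0


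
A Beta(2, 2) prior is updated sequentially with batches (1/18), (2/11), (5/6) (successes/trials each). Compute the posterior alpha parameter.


Sequential conjugate updating is equivalent to a single batch update.
Total successes across all batches = 8
alpha_posterior = alpha_prior + total_successes = 2 + 8
= 10

10


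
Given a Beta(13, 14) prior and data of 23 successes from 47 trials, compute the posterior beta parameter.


Number of failures = 47 - 23 = 24
Posterior beta = 14 + 24 = 38

38


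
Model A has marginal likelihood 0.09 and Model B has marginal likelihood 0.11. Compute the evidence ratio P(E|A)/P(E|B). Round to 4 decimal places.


Evidence ratio = P(E|A) / P(E|B)
= 0.09 / 0.11
= 0.8182

0.8182


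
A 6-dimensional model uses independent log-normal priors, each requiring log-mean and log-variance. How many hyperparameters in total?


Per parameter: 2 (log-mean and log-variance).
Total = 6 * 2 = 12

12


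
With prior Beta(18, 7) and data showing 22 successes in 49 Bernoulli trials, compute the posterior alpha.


Conjugate update: alpha_posterior = alpha_prior + k
= 18 + 22 = 40

40


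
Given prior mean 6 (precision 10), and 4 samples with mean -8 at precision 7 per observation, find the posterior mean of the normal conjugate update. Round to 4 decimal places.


The posterior mean is a precision-weighted average of prior and data.
Post. prec. = 10 + 28 = 38
Post. mean = (60 + -224)/38 = -164/38 = -4.3158

-4.3158


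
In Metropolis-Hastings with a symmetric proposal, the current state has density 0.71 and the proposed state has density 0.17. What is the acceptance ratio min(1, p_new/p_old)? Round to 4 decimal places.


Ratio = p_new / p_old = 0.17 / 0.71 = 0.2394
Acceptance = min(1, 0.2394) = 0.2394

0.2394


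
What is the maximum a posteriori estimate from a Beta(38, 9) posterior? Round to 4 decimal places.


The MAP estimate equals the mode of the distribution.
Mode of Beta(a,b) = (a-1)/(a+b-2)
= 37/45
= 0.8222

0.8222


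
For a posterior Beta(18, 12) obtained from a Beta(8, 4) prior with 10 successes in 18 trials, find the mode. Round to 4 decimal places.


Mode = (alpha - 1) / (alpha + beta - 2)
= 17 / 28
= 0.6071

0.6071


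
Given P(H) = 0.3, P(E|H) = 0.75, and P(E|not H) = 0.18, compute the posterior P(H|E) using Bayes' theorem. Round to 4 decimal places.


By Bayes' theorem: P(H|E) = P(E|H)*P(H) / P(E)
P(E) = P(E|H)*P(H) + P(E|not H)*P(not H)
P(E) = 0.75*0.3 + 0.18*0.7 = 0.351
P(H|E) = 0.75*0.3 / 0.351 = 0.641

0.641


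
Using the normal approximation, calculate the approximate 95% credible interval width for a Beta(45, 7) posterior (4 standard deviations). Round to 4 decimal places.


Var(Beta) = 45*7/(52^2 * 53) = 0.0022
SD = 0.0469
Width ~ 4*SD = 0.1875

0.1875


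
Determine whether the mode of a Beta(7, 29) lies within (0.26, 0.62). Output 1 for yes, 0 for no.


First find the mode: (a-1)/(a+b-2) = 0.1765
Is 0.1765 in (0.26, 0.62)? 0

0


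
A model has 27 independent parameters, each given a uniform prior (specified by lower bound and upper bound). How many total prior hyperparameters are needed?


Each uniform prior needs 2 hyperparameters (lower bound and upper bound).
Total = 2 * 27 = 54

54


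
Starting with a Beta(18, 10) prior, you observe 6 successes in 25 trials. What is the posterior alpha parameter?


For a Beta-Binomial conjugate model:
Posterior alpha = prior alpha + number of successes
= 18 + 6 = 24

24


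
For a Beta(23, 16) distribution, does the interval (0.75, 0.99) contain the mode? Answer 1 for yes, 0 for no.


Mode of Beta(a,b) = (a-1)/(a+b-2)
= (23-1)/(23+16-2) = 0.5946
Check: 0.75 <= 0.5946 <= 0.99?
Result: 0

0


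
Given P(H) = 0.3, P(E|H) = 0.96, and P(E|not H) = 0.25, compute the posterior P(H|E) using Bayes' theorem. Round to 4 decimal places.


By Bayes' theorem: P(H|E) = P(E|H)*P(H) / P(E)
P(E) = P(E|H)*P(H) + P(E|not H)*P(not H)
P(E) = 0.96*0.3 + 0.25*0.7 = 0.463
P(H|E) = 0.96*0.3 / 0.463 = 0.622

0.622


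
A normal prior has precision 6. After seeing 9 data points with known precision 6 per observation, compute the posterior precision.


In the conjugate normal model, precisions add:
tau_posterior = tau_prior + n * tau_data
= 6 + 9*6 = 60

60


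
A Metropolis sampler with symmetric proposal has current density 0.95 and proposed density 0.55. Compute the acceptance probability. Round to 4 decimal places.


For symmetric proposals, acceptance = min(1, pi(x*)/pi(x))
= min(1, 0.55/0.95)
= min(1, 0.5789) = 0.5789

0.5789


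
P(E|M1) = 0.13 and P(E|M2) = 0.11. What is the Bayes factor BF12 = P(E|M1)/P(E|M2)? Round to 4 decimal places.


Bayes factor BF12 = P(E|M1) / P(E|M2)
= 0.13 / 0.11
= 1.1818

1.1818


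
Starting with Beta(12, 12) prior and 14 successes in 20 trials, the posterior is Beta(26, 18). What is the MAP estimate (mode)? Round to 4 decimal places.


The mode of Beta(a, b) when a > 1 and b > 1 is (a-1)/(a+b-2)
= (26 - 1) / (26 + 18 - 2)
= 25 / 42
= 0.5952

0.5952


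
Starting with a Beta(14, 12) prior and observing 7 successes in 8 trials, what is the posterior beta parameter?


Posterior beta = prior beta + failures
Failures = 8 - 7 = 1
beta_post = 12 + 1 = 13

13


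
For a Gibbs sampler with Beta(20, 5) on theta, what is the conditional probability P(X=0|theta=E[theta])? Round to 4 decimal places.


E[theta] = 20/(20+5) = 0.8
P(X=0|theta) = 1 - theta = 0.2

0.2


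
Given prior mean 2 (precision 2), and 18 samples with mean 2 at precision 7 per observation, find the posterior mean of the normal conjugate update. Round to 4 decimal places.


The posterior mean is a precision-weighted average of prior and data.
Post. prec. = 2 + 126 = 128
Post. mean = (4 + 252)/128 = 256/128 = 2.0

2.0


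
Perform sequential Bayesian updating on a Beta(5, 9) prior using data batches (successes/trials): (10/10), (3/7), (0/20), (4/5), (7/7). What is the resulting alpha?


Accumulate successes: 24
Posterior alpha = prior alpha + sum of successes
= 5 + 24 = 29

29


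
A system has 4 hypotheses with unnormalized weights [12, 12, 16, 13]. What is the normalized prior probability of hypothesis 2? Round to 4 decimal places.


The normalized prior is the weight divided by the total.
Total weight = 53
P(H2) = 12 / 53 = 0.2264

0.2264


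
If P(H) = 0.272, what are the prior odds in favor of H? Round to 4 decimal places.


Prior odds = P(H) / (1 - P(H))
= 0.272 / 0.728
= 0.3736

0.3736


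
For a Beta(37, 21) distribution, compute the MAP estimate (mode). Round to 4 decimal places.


MAP = mode = (a-1)/(a+b-2)
= (37-1)/(37+21-2)
= 36/56 = 0.6429

0.6429


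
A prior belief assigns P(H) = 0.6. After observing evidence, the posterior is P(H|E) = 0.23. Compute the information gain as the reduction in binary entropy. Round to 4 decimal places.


H(prior) = -0.6*log2(0.6) - 0.4*log2(0.4)
= 0.971
H(post) = -0.23*log2(0.23) - 0.77*log2(0.77)
= 0.778
IG = 0.971 - 0.778 = 0.1929

0.1929


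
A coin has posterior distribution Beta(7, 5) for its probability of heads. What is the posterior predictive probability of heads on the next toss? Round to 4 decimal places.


Posterior predictive = E[theta] = alpha/(alpha+beta)
= 7/12
= 0.5833

0.5833


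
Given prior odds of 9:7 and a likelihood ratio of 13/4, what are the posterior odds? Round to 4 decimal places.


Posterior odds = prior odds * LR
Prior odds = 9/7 = 1.2857
LR = 13/4 = 3.25
Posterior odds = 1.2857 * 3.25 = 4.1786

4.1786


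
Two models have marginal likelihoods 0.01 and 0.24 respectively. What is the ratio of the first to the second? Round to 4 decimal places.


Evidence ratio = 0.01 / 0.24
= 0.0417

0.0417


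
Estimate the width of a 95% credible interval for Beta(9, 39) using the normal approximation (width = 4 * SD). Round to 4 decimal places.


For Beta(a,b): Var = ab/((a+b)^2(a+b+1))
Var = 0.0031, SD = 0.0558
Approximate 95% CI width = 4 * 0.0558 = 0.223

0.223


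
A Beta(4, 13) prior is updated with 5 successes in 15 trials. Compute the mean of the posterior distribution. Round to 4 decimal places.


After update: Beta(9, 23)
Mean = 9 / (9 + 23) = 9 / 32
= 0.2812

0.2812


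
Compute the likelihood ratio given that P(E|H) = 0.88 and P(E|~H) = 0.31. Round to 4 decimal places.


LR = P(E|H) / P(E|~H)
= 0.88 / 0.31 = 2.8387

2.8387


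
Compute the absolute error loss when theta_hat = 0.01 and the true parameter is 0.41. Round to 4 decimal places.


L = |theta_hat - theta_true|
= |0.01 - 0.41| = 0.4

0.4


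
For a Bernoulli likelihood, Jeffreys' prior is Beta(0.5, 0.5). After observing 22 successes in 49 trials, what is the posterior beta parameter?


Jeffreys' prior for Bernoulli is Beta(0.5, 0.5).
Posterior is Beta(0.5 + k, 0.5 + n - k).
Posterior beta = 0.5 + (n - k) = 0.5 + 27 = 27.5

27.5


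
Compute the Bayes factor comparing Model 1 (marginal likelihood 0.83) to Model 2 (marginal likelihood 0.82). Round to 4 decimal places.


BF12 = marginal likelihood of M1 / marginal likelihood of M2
= 0.83/0.82
= 1.0122

1.0122


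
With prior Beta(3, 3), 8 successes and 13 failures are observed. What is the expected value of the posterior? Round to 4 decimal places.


Posterior = Beta(11, 16)
E[theta] = alpha/(alpha+beta)
= 11/27 = 0.4074

0.4074


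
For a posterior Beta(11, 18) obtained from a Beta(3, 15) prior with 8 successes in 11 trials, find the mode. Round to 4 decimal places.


Mode = (alpha - 1) / (alpha + beta - 2)
= 10 / 27
= 0.3704

0.3704


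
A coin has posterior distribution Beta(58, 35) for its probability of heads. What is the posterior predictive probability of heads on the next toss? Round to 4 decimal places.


Posterior predictive = E[theta] = alpha/(alpha+beta)
= 58/93
= 0.6237

0.6237


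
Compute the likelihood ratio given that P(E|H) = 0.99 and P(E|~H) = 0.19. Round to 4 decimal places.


LR = P(E|H) / P(E|~H)
= 0.99 / 0.19 = 5.2105

5.2105


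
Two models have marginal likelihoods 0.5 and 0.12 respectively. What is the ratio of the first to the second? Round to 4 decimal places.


Evidence ratio = 0.5 / 0.12
= 4.1667

4.1667


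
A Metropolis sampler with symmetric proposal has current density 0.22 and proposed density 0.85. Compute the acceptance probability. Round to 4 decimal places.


For symmetric proposals, acceptance = min(1, pi(x*)/pi(x))
= min(1, 0.85/0.22)
= min(1, 3.8636) = 1.0

1.0


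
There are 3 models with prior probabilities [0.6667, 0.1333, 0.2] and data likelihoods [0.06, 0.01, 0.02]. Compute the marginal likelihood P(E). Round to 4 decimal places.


P(E) = sum over models of P(M_i) * P(E|M_i)
= 0.6667*0.06 + 0.1333*0.01 + 0.2*0.02
= 0.0453

0.0453


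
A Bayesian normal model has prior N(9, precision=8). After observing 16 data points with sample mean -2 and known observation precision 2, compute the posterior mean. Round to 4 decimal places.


Posterior mean = (prior_precision * prior_mean + n * data_precision * data_mean) / (prior_precision + n * data_precision)
Numerator = 8*9 + 16*2*-2 = 8
Denominator = 8 + 16*2 = 40
Posterior mean = 0.2

0.2


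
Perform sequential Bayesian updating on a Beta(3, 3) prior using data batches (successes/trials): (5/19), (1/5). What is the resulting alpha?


Accumulate successes: 6
Posterior alpha = prior alpha + sum of successes
= 3 + 6 = 9

9


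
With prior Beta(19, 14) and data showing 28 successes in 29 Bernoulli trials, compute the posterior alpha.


Conjugate update: alpha_posterior = alpha_prior + k
= 19 + 28 = 47

47


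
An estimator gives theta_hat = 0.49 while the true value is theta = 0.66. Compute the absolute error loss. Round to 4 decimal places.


The absolute error loss is |theta_hat - theta|
= |0.49 - 0.66|
= 0.17

0.17


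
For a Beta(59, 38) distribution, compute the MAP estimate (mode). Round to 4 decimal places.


MAP = mode = (a-1)/(a+b-2)
= (59-1)/(59+38-2)
= 58/95 = 0.6105

0.6105


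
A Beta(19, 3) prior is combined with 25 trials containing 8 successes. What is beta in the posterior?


In conjugate updating:
beta_posterior = beta_prior + (n - k)
= 3 + (25 - 8)
= 3 + 17 = 20

20


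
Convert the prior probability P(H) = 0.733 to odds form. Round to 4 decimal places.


P(not H) = 1 - 0.733 = 0.267
Odds = 0.733 / 0.267 = 2.7453

2.7453


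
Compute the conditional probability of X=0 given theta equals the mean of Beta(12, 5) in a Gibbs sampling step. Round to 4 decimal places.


Mean of Beta(12, 5) = 0.7059
P(X=0 | theta=0.7059) = 0.2941

0.2941


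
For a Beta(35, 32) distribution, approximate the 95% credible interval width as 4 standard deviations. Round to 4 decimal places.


Variance of Beta(a,b) = ab / ((a+b)^2 * (a+b+1))
= 35*32 / ((67)^2 * 68)
= 0.0037
SD = sqrt(0.0037) = 0.0606
Width = 4 * SD = 0.2423

0.2423


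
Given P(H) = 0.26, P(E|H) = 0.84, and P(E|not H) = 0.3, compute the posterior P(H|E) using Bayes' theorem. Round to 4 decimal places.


By Bayes' theorem: P(H|E) = P(E|H)*P(H) / P(E)
P(E) = P(E|H)*P(H) + P(E|not H)*P(not H)
P(E) = 0.84*0.26 + 0.3*0.74 = 0.4404
P(H|E) = 0.84*0.26 / 0.4404 = 0.4959

0.4959


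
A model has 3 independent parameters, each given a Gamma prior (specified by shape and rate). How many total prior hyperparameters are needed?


Each Gamma prior needs 2 hyperparameters (shape and rate).
Total = 2 * 3 = 6

6


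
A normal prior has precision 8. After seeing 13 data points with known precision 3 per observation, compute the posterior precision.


In the conjugate normal model, precisions add:
tau_posterior = tau_prior + n * tau_data
= 8 + 13*3 = 47

47


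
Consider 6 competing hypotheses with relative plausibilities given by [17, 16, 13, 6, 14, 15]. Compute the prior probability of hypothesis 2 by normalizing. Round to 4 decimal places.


Sum of weights = 17 + 16 + 13 + 6 + 14 + 15 = 81
Normalized prior for H2 = 16 / 81
= 0.1975

0.1975


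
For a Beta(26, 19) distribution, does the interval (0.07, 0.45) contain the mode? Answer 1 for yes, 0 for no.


Mode of Beta(a,b) = (a-1)/(a+b-2)
= (26-1)/(26+19-2) = 0.5814
Check: 0.07 <= 0.5814 <= 0.45?
Result: 0

0


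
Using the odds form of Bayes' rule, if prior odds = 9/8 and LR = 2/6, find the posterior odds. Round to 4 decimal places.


Bayes' rule in odds form: posterior odds = prior odds * LR
= (9 * 2) / (8 * 6)
= 18/48 = 0.375

0.375


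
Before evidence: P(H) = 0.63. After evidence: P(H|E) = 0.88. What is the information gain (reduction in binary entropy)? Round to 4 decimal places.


Prior entropy = 0.9507
Posterior entropy = 0.5294
Information gain = 0.9507 - 0.5294 = 0.4213

0.4213


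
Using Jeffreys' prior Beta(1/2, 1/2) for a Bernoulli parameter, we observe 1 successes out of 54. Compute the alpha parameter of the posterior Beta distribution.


Conjugate update: Beta(0.5 + k, 0.5 + n - k).
k = 1, n - k = 53
Posterior alpha = 0.5 + k = 0.5 + 1 = 1.5

1.5


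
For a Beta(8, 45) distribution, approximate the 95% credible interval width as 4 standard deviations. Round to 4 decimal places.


Variance of Beta(a,b) = ab / ((a+b)^2 * (a+b+1))
= 8*45 / ((53)^2 * 54)
= 0.0024
SD = sqrt(0.0024) = 0.0487
Width = 4 * SD = 0.1949

0.1949


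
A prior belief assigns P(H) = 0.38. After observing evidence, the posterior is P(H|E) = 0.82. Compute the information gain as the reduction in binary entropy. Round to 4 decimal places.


H(prior) = -0.38*log2(0.38) - 0.62*log2(0.62)
= 0.958
H(post) = -0.82*log2(0.82) - 0.18*log2(0.18)
= 0.6801
IG = 0.958 - 0.6801 = 0.278

0.278


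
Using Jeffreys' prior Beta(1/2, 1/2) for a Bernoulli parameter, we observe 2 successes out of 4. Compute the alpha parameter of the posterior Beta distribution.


Conjugate update: Beta(0.5 + k, 0.5 + n - k).
k = 2, n - k = 2
Posterior alpha = 0.5 + k = 0.5 + 2 = 2.5

2.5


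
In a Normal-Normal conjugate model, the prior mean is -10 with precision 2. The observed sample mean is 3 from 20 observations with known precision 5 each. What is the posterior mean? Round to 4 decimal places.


Posterior precision = tau0 + n*tau = 2 + 20*5 = 102
Posterior mean = (tau0*mu0 + n*tau*xbar) / posterior_precision
= (2*-10 + 20*5*3) / 102
= 280 / 102 = 2.7451

2.7451


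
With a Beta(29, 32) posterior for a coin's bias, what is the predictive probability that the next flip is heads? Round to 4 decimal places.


The predictive probability equals the posterior mean.
P(next = heads) = alpha / (alpha + beta)
= 29 / 61 = 0.4754

0.4754


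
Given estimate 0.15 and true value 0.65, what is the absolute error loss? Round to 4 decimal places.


Absolute error = |estimate - true|
= |-0.5| = 0.5

0.5


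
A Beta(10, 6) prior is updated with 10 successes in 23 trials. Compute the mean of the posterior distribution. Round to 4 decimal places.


After update: Beta(20, 19)
Mean = 20 / (20 + 19) = 20 / 39
= 0.5128

0.5128


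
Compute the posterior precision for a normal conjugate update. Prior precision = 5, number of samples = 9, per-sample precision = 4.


tau_post = tau_0 + n * tau
= 5 + 9 * 4 = 41

41


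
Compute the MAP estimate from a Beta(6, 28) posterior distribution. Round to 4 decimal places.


MAP = mode of Beta distribution
= (alpha - 1)/(alpha + beta - 2)
= (6-1)/(6+28-2)
= 5/32 = 0.1562

0.1562


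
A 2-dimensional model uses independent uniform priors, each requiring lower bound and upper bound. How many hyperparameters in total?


Per parameter: 2 (lower bound and upper bound).
Total = 2 * 2 = 4

4


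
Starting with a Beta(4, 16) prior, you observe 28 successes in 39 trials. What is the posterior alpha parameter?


For a Beta-Binomial conjugate model:
Posterior alpha = prior alpha + number of successes
= 4 + 28 = 32

32


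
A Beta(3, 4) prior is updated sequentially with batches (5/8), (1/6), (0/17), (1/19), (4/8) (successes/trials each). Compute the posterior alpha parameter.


Sequential conjugate updating is equivalent to a single batch update.
Total successes across all batches = 11
alpha_posterior = alpha_prior + total_successes = 3 + 11
= 14

14


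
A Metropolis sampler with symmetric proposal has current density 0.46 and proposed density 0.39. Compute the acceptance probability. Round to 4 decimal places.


For symmetric proposals, acceptance = min(1, pi(x*)/pi(x))
= min(1, 0.39/0.46)
= min(1, 0.8478) = 0.8478

0.8478


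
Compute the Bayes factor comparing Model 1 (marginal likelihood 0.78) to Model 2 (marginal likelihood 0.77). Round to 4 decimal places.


BF12 = marginal likelihood of M1 / marginal likelihood of M2
= 0.78/0.77
= 1.013

1.013


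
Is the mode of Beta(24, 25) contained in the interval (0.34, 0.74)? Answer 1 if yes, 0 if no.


Mode = (a-1)/(a+b-2) = 23/47 = 0.4894
Interval: (0.34, 0.74)
Contains mode? 1

1


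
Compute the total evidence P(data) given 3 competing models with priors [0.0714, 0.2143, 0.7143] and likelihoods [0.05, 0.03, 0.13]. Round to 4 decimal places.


Marginal likelihood = sum P(model_i) * P(data|model_i)
Model 1: 0.0714 * 0.05 = 0.0036
Model 2: 0.2143 * 0.03 = 0.0064
Model 3: 0.7143 * 0.13 = 0.0929
Total = 0.1029

0.1029


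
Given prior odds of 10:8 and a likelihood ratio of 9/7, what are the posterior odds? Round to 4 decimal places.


Posterior odds = prior odds * LR
Prior odds = 10/8 = 1.25
LR = 9/7 = 1.2857
Posterior odds = 1.25 * 1.2857 = 1.6071

1.6071


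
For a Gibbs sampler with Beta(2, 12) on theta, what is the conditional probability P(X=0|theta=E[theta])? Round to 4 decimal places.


E[theta] = 2/(2+12) = 0.1429
P(X=0|theta) = 1 - theta = 0.8571

0.8571


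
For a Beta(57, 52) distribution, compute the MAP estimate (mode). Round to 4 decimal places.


MAP = mode = (a-1)/(a+b-2)
= (57-1)/(57+52-2)
= 56/107 = 0.5234

0.5234


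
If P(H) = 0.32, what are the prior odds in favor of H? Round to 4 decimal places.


Prior odds = P(H) / (1 - P(H))
= 0.32 / 0.68
= 0.4706

0.4706


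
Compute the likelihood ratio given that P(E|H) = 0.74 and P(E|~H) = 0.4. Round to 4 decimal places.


LR = P(E|H) / P(E|~H)
= 0.74 / 0.4 = 1.85

1.85


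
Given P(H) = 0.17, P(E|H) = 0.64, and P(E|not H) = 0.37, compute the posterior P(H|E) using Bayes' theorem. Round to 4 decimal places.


By Bayes' theorem: P(H|E) = P(E|H)*P(H) / P(E)
P(E) = P(E|H)*P(H) + P(E|not H)*P(not H)
P(E) = 0.64*0.17 + 0.37*0.83 = 0.4159
P(H|E) = 0.64*0.17 / 0.4159 = 0.2616

0.2616


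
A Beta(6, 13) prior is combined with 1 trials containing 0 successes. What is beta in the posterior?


In conjugate updating:
beta_posterior = beta_prior + (n - k)
= 13 + (1 - 0)
= 13 + 1 = 14

14


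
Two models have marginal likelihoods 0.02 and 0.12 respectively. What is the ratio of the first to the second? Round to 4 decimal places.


Evidence ratio = 0.02 / 0.12
= 0.1667

0.1667


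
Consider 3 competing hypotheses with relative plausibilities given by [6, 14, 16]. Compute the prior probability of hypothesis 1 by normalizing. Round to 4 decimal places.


Sum of weights = 6 + 14 + 16 = 36
Normalized prior for H1 = 6 / 36
= 0.1667

0.1667


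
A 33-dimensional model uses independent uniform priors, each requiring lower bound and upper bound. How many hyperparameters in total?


Per parameter: 2 (lower bound and upper bound).
Total = 33 * 2 = 66

66


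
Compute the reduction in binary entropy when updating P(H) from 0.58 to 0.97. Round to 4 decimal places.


H_before = -p*log2(p) - (1-p)*log2(1-p) for p=0.58: 0.9815
H_after for p=0.97: 0.1944
Reduction = 0.9815 - 0.1944 = 0.7871

0.7871


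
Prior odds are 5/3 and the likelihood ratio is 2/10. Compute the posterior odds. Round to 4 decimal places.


Posterior odds = prior odds * likelihood ratio
= (5/3) * (2/10)
= 10 / 30
= 0.3333

0.3333


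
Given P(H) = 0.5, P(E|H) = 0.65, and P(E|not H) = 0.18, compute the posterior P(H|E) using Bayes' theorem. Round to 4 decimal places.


By Bayes' theorem: P(H|E) = P(E|H)*P(H) / P(E)
P(E) = P(E|H)*P(H) + P(E|not H)*P(not H)
P(E) = 0.65*0.5 + 0.18*0.5 = 0.415
P(H|E) = 0.65*0.5 / 0.415 = 0.7831

0.7831


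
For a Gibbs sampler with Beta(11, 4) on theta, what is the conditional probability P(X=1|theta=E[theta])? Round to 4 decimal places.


E[theta] = 11/(11+4) = 0.7333
P(X=1|theta) = theta = 0.7333

0.7333


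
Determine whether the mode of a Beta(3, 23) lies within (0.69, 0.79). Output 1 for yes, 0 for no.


First find the mode: (a-1)/(a+b-2) = 0.0833
Is 0.0833 in (0.69, 0.79)? 0

0


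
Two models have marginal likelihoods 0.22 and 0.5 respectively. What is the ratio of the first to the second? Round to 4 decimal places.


Evidence ratio = 0.22 / 0.5
= 0.44

0.44


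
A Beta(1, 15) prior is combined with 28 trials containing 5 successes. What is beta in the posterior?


In conjugate updating:
beta_posterior = beta_prior + (n - k)
= 15 + (28 - 5)
= 15 + 23 = 38

38


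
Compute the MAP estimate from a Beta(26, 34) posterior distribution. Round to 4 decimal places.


MAP = mode of Beta distribution
= (alpha - 1)/(alpha + beta - 2)
= (26-1)/(26+34-2)
= 25/58 = 0.431

0.431


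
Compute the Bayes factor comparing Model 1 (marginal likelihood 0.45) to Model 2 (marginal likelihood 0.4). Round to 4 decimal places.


BF12 = marginal likelihood of M1 / marginal likelihood of M2
= 0.45/0.4
= 1.125

1.125


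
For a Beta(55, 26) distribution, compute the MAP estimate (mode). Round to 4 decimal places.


MAP = mode = (a-1)/(a+b-2)
= (55-1)/(55+26-2)
= 54/79 = 0.6835

0.6835


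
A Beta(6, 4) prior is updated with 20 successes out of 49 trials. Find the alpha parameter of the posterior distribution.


In the Beta-Binomial conjugate update:
alpha_post = alpha_prior + successes
= 6 + 20
= 26

26


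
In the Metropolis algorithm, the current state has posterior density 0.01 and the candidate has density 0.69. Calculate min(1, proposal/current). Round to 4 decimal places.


Ratio = 0.69/0.01 = 69.0
Acceptance probability = min(1, 69.0)
= 1.0

1.0


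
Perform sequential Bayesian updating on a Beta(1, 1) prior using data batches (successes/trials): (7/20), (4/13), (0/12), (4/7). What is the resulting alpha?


Accumulate successes: 15
Posterior alpha = prior alpha + sum of successes
= 1 + 15 = 16

16
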